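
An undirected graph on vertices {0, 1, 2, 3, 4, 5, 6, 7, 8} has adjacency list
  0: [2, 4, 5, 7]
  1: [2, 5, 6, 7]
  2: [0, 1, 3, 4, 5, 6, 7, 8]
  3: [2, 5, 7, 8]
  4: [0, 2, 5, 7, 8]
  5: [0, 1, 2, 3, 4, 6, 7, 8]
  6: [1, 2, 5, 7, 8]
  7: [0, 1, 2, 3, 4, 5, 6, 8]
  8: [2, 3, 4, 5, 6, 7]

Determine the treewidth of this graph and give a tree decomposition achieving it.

Treewidth 4.
One optimal decomposition is:
Bags: B1 = {2, 3, 5, 7, 8}  B2 = {2, 4, 5, 7, 8}  B3 = {2, 5, 6, 7, 8}  B4 = {0, 2, 4, 5, 7}  B5 = {1, 2, 5, 6, 7}
Tree: B1–B2, B2–B3, B2–B4, B3–B5

The largest bag has 5 vertices, giving width 4; this decomposition certifies tw(G) ≤ 4. For the lower bound, the 5 vertices {0, 2, 4, 5, 7} are pairwise adjacent, and any tree decomposition puts a clique entirely inside one bag — forcing width ≥ 4. The upper and lower bounds meet at 4, so that is the treewidth.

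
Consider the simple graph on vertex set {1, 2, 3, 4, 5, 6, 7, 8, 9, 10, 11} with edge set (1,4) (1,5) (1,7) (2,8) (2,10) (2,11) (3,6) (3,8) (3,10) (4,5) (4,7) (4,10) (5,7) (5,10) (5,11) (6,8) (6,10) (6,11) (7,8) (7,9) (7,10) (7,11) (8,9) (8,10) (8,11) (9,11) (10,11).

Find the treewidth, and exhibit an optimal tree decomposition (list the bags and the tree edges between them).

Treewidth 3.
One such decomposition:
Bags: B1 = {7, 8, 10, 11}  B2 = {6, 8, 10, 11}  B3 = {2, 8, 10, 11}  B4 = {5, 7, 10, 11}  B5 = {3, 6, 8, 10}  B6 = {4, 5, 7, 10}  B7 = {1, 4, 5, 7}  B8 = {7, 8, 9, 11}
Tree: B1–B2, B1–B3, B1–B4, B2–B5, B4–B6, B6–B7, B1–B8

Every bag has size at most 4, so the width is 4 − 1 = 3 and tw(G) ≤ 3. For the lower bound, the 4 vertices {1, 4, 5, 7} are pairwise adjacent, and any tree decomposition puts a clique entirely inside one bag — forcing width ≥ 3. The upper and lower bounds meet at 3, so that is the treewidth.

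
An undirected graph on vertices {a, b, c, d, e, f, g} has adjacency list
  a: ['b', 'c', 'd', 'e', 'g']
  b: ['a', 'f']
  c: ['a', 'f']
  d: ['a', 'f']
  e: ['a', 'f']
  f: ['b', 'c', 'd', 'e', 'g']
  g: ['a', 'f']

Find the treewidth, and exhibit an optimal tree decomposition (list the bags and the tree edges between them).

Every bag has size at most 3, so the width is 3 − 1 = 2 and tw(G) ≤ 2. The edges a–e–f–b–a form a cycle, so G is not a tree and its treewidth is at least 2. Hence tw(G) = 2 exactly.

Treewidth 2.
Bags: B1 = {a, e, f}  B2 = {a, b, f}  B3 = {a, d, f}  B4 = {a, f, g}  B5 = {a, c, f}
Tree: B1–B2, B2–B3, B3–B4, B4–B5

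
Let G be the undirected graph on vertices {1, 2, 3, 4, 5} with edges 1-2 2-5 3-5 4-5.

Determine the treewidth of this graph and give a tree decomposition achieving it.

The largest bag has 2 vertices, giving width 1; this decomposition certifies tw(G) ≤ 1. Since G has at least one edge (e.g. 5–2), it is not an edgeless graph, so tw(G) ≥ 1. Combining the bounds, tw(G) = 1.

Treewidth 1.
One such decomposition:
Bags: B1 = {2, 5}  B2 = {4, 5}  B3 = {1, 2}  B4 = {3, 5}
Tree: B1–B2, B1–B3, B2–B4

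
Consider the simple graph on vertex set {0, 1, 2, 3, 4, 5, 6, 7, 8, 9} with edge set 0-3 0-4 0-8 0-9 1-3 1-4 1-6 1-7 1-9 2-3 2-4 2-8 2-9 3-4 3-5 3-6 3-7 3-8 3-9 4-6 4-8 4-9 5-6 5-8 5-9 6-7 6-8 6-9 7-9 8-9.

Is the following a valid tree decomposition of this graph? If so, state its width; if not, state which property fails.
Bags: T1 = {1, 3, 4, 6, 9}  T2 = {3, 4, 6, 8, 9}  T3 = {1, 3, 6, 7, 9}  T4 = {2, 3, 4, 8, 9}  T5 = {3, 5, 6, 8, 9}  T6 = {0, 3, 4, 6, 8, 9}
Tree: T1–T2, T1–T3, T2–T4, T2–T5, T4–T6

A tree decomposition must satisfy three properties: every vertex lies in some bag; for every edge, both endpoints lie together in some bag; and for every vertex, the bags containing it form a connected subtree. Here bags containing vertex 6 are not connected in the tree, so the decomposition is invalid.

No — bags containing vertex 6 are not connected in the tree.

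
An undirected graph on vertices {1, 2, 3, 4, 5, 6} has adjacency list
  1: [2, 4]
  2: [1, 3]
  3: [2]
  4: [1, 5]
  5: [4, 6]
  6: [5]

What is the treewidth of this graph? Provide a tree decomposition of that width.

Each bag holds 2 vertices, so the decomposition has width 1, which upper-bounds the treewidth. Any graph with an edge has treewidth ≥ 1, and G has the edge 6–5. Hence tw(G) = 1 exactly.

Treewidth 1.
One optimal decomposition is:
Bags: B1 = {5, 6}  B2 = {4, 5}  B3 = {1, 4}  B4 = {1, 2}  B5 = {2, 3}
Tree: B1–B2, B2–B3, B3–B4, B4–B5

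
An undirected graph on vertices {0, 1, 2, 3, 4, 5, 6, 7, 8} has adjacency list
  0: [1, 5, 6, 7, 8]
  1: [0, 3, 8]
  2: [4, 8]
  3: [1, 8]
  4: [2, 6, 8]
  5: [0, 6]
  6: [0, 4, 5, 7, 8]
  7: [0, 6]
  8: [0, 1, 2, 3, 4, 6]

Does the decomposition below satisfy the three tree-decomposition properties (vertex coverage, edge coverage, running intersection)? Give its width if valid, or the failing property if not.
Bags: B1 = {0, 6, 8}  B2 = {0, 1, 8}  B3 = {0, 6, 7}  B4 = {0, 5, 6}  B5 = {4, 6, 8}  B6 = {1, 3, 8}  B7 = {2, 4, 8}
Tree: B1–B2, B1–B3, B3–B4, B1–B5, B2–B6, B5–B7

Every vertex of G appears in some bag (union = {0, 1, 2, 3, 4, 5, 6, 7, 8}); every edge is covered by a bag; and for each vertex v the set of bags containing v is connected in the bag tree. The decomposition is therefore valid. The largest bag has 3 vertices, so the width is 2.

Yes; width 2.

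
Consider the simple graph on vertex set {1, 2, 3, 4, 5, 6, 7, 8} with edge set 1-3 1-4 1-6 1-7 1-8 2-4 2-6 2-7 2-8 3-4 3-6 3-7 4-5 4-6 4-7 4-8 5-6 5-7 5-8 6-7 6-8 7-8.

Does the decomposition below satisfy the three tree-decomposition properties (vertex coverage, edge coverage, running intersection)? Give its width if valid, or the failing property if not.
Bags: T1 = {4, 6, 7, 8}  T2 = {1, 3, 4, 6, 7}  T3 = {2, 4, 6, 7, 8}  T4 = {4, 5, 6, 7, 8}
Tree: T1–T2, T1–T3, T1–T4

No — edge (1,8) lies in no bag.

A tree decomposition must satisfy three properties: every vertex lies in some bag; for every edge, both endpoints lie together in some bag; and for every vertex, the bags containing it form a connected subtree. Here edge (1,8) lies in no bag, so the decomposition is invalid.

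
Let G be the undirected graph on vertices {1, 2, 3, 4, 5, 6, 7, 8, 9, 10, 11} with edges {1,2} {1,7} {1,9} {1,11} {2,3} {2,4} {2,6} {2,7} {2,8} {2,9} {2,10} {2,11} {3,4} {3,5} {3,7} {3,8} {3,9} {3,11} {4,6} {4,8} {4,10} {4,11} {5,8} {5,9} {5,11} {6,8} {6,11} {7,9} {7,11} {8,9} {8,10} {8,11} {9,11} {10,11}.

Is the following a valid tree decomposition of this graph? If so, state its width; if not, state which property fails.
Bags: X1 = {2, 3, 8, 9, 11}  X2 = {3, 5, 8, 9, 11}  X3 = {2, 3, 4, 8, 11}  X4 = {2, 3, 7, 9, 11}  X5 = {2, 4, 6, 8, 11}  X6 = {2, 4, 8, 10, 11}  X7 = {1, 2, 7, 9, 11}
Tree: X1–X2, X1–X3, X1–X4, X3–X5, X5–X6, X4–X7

Checking the three conditions: (i) the bags cover all of {1, 2, 3, 4, 5, 6, 7, 8, 9, 10, 11}; (ii) for each edge, some bag contains both endpoints; (iii) the bags containing any fixed vertex form a subtree. All hold, so the decomposition is valid with width 5 − 1 = 4.

Yes; width 4.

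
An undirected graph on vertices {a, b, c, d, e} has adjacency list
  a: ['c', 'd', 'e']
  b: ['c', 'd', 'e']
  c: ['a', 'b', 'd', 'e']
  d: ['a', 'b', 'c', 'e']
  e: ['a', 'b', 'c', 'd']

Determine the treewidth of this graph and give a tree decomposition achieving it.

Treewidth 3.
One such decomposition:
Bags: B1 = {a, c, d, e}  B2 = {b, c, d, e}
Tree: B1–B2

Each bag holds 4 vertices, so the decomposition has width 3, which upper-bounds the treewidth. Conversely, {a, c, d, e} is a clique of size 4, and the vertices of any clique must share a bag in every tree decomposition; so some bag has ≥ 4 vertices and tw(G) ≥ 3. The upper and lower bounds meet at 3, so that is the treewidth.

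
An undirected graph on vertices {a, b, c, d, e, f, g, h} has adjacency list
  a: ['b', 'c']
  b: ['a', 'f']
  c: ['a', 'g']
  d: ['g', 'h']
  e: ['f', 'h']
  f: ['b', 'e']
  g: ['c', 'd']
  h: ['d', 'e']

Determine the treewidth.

2

A width-2 tree decomposition is:
Bags: B1 = {b, e, f}  B2 = {b, e, h}  B3 = {b, d, h}  B4 = {b, d, g}  B5 = {b, c, g}  B6 = {a, b, c}
Tree: B1–B2, B2–B3, B3–B4, B4–B5, B5–B6
The largest bag has 3 vertices, giving width 2; this decomposition certifies tw(G) ≤ 2. Since b–f–e–h–d–g–c–a–b is a cycle in G, G is not acyclic. Forests are exactly the graphs of treewidth ≤ 1, so tw(G) ≥ 2. Combining the bounds, tw(G) = 2.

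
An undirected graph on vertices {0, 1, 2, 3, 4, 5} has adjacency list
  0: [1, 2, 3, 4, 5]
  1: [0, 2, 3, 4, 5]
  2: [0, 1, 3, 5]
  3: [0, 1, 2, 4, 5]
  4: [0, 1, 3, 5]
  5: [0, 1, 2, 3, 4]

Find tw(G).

A width-4 tree decomposition is:
Bags: B1 = {0, 1, 2, 3, 5}  B2 = {0, 1, 3, 4, 5}
Tree: B1–B2
The largest bag has 5 vertices, giving width 4; this decomposition certifies tw(G) ≤ 4. On the other hand G contains the 5-clique {0, 1, 2, 3, 5}. A clique must lie in a single bag of any decomposition, so no decomposition can have width below 4. The upper and lower bounds meet at 4, so that is the treewidth.

4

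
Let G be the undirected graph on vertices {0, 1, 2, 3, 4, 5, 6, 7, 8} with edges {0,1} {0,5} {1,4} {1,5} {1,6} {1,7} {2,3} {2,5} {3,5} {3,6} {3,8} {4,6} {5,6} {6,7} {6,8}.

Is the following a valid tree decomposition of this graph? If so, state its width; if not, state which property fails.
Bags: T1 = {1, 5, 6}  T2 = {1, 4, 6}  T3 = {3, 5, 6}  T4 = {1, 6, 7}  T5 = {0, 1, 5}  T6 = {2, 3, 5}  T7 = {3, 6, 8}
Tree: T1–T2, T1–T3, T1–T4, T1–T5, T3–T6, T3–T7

Vertex coverage: the bags together contain {0, 1, 2, 3, 4, 5, 6, 7, 8}, the full vertex set. Edge coverage: each edge of G has both endpoints in at least one bag. Running intersection: for every vertex, the bags containing it form a connected subtree. All three properties hold, so this is a valid tree decomposition of width max|bag| − 1 = 2, and hence tw(G) ≤ 2.

Yes; width 2.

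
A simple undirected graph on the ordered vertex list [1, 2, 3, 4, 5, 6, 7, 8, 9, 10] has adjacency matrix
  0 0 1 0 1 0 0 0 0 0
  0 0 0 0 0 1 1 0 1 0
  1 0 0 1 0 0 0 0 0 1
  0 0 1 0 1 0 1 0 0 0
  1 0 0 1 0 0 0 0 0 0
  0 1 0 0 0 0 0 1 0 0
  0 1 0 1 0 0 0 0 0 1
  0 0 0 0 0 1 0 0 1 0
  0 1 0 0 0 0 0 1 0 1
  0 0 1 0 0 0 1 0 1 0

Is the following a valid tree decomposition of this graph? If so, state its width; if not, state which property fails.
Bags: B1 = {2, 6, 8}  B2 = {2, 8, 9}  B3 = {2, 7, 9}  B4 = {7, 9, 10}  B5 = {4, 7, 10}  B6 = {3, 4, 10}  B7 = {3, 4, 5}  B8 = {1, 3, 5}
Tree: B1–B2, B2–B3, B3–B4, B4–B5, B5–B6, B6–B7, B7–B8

Vertex coverage: the bags together contain {1, 2, 3, 4, 5, 6, 7, 8, 9, 10}, the full vertex set. Edge coverage: each edge of G has both endpoints in at least one bag. Running intersection: for every vertex, the bags containing it form a connected subtree. All three properties hold, so this is a valid tree decomposition of width max|bag| − 1 = 2, and hence tw(G) ≤ 2.

Yes; width 2.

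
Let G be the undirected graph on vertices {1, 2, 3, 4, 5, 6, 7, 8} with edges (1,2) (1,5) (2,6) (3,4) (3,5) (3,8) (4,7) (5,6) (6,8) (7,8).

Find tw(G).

2

A width-2 tree decomposition is:
Bags: B1 = {1, 2, 6}  B2 = {1, 5, 6}  B3 = {5, 6, 8}  B4 = {3, 5, 8}  B5 = {3, 7, 8}  B6 = {3, 4, 7}
Tree: B1–B2, B2–B3, B3–B4, B4–B5, B5–B6
Each bag holds 3 vertices, so the decomposition has width 2, which upper-bounds the treewidth. The edges 2–1–5–6–2 form a cycle, so G is not a tree and its treewidth is at least 2. Hence tw(G) = 2 exactly.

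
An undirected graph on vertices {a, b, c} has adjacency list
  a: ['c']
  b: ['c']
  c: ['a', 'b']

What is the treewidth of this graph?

A width-1 tree decomposition is:
Bags: B1 = {b, c}  B2 = {a, c}
Tree: B1–B2
Every bag has size at most 2, so the width is 2 − 1 = 1 and tw(G) ≤ 1. Since G has at least one edge (e.g. b–c), it is not an edgeless graph, so tw(G) ≥ 1. The upper and lower bounds meet at 1, so that is the treewidth.

1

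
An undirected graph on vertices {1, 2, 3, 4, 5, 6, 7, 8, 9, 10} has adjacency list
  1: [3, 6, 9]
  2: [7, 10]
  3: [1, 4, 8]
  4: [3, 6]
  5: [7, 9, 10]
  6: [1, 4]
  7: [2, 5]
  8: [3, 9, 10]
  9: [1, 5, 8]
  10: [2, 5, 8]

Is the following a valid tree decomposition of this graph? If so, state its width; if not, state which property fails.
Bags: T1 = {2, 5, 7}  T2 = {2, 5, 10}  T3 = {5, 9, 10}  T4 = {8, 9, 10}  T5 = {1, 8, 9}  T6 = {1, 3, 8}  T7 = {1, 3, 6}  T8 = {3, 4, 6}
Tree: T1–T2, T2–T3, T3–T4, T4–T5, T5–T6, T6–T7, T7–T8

Yes; width 2.

Vertex coverage: the bags together contain {1, 2, 3, 4, 5, 6, 7, 8, 9, 10}, the full vertex set. Edge coverage: each edge of G has both endpoints in at least one bag. Running intersection: for every vertex, the bags containing it form a connected subtree. All three properties hold, so this is a valid tree decomposition of width max|bag| − 1 = 2, and hence tw(G) ≤ 2.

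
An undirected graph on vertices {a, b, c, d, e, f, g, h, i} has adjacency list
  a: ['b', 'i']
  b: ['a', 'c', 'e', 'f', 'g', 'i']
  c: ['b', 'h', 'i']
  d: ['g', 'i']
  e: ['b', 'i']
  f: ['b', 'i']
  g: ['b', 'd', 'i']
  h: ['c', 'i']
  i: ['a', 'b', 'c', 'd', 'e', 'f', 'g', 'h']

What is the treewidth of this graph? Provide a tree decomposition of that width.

Every bag has size at most 3, so the width is 3 − 1 = 2 and tw(G) ≤ 2. On the other hand G contains the 3-clique {d, g, i}. A clique must lie in a single bag of any decomposition, so no decomposition can have width below 2. Hence tw(G) = 2 exactly.

Treewidth 2.
One optimal decomposition is:
Bags: B1 = {b, f, i}  B2 = {b, g, i}  B3 = {b, c, i}  B4 = {d, g, i}  B5 = {a, b, i}  B6 = {c, h, i}  B7 = {b, e, i}
Tree: B1–B2, B1–B3, B2–B4, B1–B5, B3–B6, B5–B7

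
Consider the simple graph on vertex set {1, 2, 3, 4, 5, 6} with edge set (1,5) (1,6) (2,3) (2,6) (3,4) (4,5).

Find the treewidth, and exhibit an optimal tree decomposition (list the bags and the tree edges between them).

Treewidth 2.
One optimal decomposition is:
Bags: B1 = {2, 3, 6}  B2 = {1, 3, 6}  B3 = {1, 3, 5}  B4 = {3, 4, 5}
Tree: B1–B2, B2–B3, B3–B4

Each bag holds 3 vertices, so the decomposition has width 2, which upper-bounds the treewidth. Since 3–2–6–1–5–4–3 is a cycle in G, G is not acyclic. Forests are exactly the graphs of treewidth ≤ 1, so tw(G) ≥ 2. Hence tw(G) = 2 exactly.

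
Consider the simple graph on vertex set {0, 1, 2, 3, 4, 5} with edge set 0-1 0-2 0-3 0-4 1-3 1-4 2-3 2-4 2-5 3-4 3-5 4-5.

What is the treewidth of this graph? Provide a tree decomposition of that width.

Treewidth 3.
One such decomposition:
Bags: B1 = {2, 3, 4, 5}  B2 = {0, 2, 3, 4}  B3 = {0, 1, 3, 4}
Tree: B1–B2, B2–B3

Every bag has size at most 4, so the width is 4 − 1 = 3 and tw(G) ≤ 3. Conversely, {0, 1, 3, 4} is a clique of size 4, and the vertices of any clique must share a bag in every tree decomposition; so some bag has ≥ 4 vertices and tw(G) ≥ 3. Therefore the treewidth is 3.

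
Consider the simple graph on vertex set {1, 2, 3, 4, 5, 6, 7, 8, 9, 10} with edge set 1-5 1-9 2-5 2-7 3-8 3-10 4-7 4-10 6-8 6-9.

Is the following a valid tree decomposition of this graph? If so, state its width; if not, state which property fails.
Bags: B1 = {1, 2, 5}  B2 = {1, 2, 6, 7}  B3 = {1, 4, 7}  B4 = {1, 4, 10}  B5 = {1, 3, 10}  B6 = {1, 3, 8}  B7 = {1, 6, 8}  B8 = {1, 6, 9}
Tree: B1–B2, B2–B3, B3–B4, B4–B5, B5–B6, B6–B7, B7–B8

A tree decomposition must satisfy three properties: every vertex lies in some bag; for every edge, both endpoints lie together in some bag; and for every vertex, the bags containing it form a connected subtree. Here bags containing vertex 6 are not connected in the tree, so the decomposition is invalid.

No — bags containing vertex 6 are not connected in the tree.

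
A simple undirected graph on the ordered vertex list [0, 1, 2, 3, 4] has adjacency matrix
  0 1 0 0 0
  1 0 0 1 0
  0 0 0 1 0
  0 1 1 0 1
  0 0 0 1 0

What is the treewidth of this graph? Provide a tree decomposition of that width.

Treewidth 1.
One such decomposition:
Bags: B1 = {2, 3}  B2 = {1, 3}  B3 = {3, 4}  B4 = {0, 1}
Tree: B1–B2, B2–B3, B2–B4

The largest bag has 2 vertices, giving width 1; this decomposition certifies tw(G) ≤ 1. Since G has at least one edge (e.g. 3–2), it is not an edgeless graph, so tw(G) ≥ 1. Therefore the treewidth is 1.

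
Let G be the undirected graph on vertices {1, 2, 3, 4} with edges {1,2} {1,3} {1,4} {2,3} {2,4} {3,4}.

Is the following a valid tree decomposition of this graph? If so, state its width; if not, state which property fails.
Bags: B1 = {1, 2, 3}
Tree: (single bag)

A tree decomposition must satisfy three properties: every vertex lies in some bag; for every edge, both endpoints lie together in some bag; and for every vertex, the bags containing it form a connected subtree. Here vertex 4 appears in no bag, so the decomposition is invalid.

No — vertex 4 appears in no bag.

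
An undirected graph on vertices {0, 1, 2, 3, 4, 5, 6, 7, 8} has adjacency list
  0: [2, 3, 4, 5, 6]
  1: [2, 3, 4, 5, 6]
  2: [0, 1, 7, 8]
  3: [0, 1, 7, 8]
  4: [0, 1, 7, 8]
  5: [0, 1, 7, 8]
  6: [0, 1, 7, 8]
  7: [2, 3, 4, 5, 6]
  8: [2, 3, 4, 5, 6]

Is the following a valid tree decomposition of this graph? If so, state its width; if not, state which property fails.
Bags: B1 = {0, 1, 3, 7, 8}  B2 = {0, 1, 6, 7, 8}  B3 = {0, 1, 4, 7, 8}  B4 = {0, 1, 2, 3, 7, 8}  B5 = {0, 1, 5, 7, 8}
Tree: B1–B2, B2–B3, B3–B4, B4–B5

A tree decomposition must satisfy three properties: every vertex lies in some bag; for every edge, both endpoints lie together in some bag; and for every vertex, the bags containing it form a connected subtree. Here bags containing vertex 3 are not connected in the tree, so the decomposition is invalid.

No — bags containing vertex 3 are not connected in the tree.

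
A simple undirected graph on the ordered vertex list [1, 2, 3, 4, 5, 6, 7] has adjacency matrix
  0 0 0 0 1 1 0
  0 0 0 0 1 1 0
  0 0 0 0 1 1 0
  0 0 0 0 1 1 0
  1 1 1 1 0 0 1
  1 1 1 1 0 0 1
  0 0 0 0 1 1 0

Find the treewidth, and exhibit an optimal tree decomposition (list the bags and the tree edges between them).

Treewidth 2.
One such decomposition:
Bags: B1 = {2, 5, 6}  B2 = {4, 5, 6}  B3 = {5, 6, 7}  B4 = {1, 5, 6}  B5 = {3, 5, 6}
Tree: B1–B2, B2–B3, B3–B4, B4–B5

Every bag has size at most 3, so the width is 3 − 1 = 2 and tw(G) ≤ 2. Since 5–2–6–4–5 is a cycle in G, G is not acyclic. Forests are exactly the graphs of treewidth ≤ 1, so tw(G) ≥ 2. Combining the bounds, tw(G) = 2.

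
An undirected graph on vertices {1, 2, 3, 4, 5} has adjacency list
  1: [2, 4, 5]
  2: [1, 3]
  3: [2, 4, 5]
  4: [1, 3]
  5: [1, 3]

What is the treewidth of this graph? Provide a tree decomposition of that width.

Treewidth 2.
Bags: B1 = {1, 2, 3}  B2 = {1, 3, 5}  B3 = {1, 3, 4}
Tree: B1–B2, B2–B3

The largest bag has 3 vertices, giving width 2; this decomposition certifies tw(G) ≤ 2. For the lower bound, G contains the cycle 3–2–1–5–3, so G is not a forest; only forests have treewidth ≤ 1, hence tw(G) ≥ 2. Hence tw(G) = 2 exactly.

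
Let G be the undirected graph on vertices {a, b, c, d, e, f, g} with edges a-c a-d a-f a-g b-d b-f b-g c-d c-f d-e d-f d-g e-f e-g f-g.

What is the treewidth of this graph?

A width-3 tree decomposition is:
Bags: B1 = {a, c, d, f}  B2 = {a, d, f, g}  B3 = {d, e, f, g}  B4 = {b, d, f, g}
Tree: B1–B2, B2–B3, B2–B4
The largest bag has 4 vertices, giving width 3; this decomposition certifies tw(G) ≤ 3. Conversely, {d, e, f, g} is a clique of size 4, and the vertices of any clique must share a bag in every tree decomposition; so some bag has ≥ 4 vertices and tw(G) ≥ 3. The upper and lower bounds meet at 3, so that is the treewidth.

3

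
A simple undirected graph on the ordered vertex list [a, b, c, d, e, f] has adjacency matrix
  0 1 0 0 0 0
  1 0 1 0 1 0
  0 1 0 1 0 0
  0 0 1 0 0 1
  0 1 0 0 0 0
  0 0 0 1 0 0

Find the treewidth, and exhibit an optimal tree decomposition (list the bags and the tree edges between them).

Treewidth 1.
Bags: B1 = {a, b}  B2 = {b, c}  B3 = {c, d}  B4 = {d, f}  B5 = {b, e}
Tree: B1–B2, B2–B3, B3–B4, B2–B5

Each bag holds 2 vertices, so the decomposition has width 1, which upper-bounds the treewidth. Any graph with an edge has treewidth ≥ 1, and G has the edge b–a. Combining the bounds, tw(G) = 1.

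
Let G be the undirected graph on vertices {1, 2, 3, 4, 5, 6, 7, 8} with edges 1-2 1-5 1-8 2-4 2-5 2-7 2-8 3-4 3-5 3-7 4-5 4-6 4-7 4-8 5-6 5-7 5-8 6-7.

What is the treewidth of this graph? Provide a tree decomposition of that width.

The largest bag has 4 vertices, giving width 3; this decomposition certifies tw(G) ≤ 3. For the lower bound, the 4 vertices {1, 2, 5, 8} are pairwise adjacent, and any tree decomposition puts a clique entirely inside one bag — forcing width ≥ 3. The upper and lower bounds meet at 3, so that is the treewidth.

Treewidth 3.
Bags: B1 = {2, 4, 5, 8}  B2 = {2, 4, 5, 7}  B3 = {3, 4, 5, 7}  B4 = {4, 5, 6, 7}  B5 = {1, 2, 5, 8}
Tree: B1–B2, B2–B3, B3–B4, B1–B5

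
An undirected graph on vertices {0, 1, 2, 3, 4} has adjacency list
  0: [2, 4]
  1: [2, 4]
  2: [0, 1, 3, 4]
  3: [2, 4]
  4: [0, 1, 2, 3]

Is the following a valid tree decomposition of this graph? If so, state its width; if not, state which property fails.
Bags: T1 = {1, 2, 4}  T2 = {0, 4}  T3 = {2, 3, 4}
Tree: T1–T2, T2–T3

No — edge (2,0) lies in no bag.

A tree decomposition must satisfy three properties: every vertex lies in some bag; for every edge, both endpoints lie together in some bag; and for every vertex, the bags containing it form a connected subtree. Here edge (2,0) lies in no bag, so the decomposition is invalid.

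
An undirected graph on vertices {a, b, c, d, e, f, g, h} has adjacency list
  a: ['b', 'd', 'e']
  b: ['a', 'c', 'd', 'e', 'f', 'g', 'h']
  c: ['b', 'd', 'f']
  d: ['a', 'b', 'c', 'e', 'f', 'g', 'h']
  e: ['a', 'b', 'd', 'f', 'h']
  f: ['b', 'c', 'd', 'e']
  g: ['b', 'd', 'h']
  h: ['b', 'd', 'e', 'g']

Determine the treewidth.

3

A width-3 tree decomposition is:
Bags: B1 = {b, d, g, h}  B2 = {b, d, e, h}  B3 = {b, d, e, f}  B4 = {a, b, d, e}  B5 = {b, c, d, f}
Tree: B1–B2, B2–B3, B3–B4, B3–B5
The largest bag has 4 vertices, giving width 3; this decomposition certifies tw(G) ≤ 3. For the lower bound, the 4 vertices {b, d, g, h} are pairwise adjacent, and any tree decomposition puts a clique entirely inside one bag — forcing width ≥ 3. The upper and lower bounds meet at 3, so that is the treewidth.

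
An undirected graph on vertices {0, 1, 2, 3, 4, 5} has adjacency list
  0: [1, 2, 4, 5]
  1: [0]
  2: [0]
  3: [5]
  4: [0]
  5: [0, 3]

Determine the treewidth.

1

A width-1 tree decomposition is:
Bags: B1 = {0, 5}  B2 = {0, 2}  B3 = {3, 5}  B4 = {0, 4}  B5 = {0, 1}
Tree: B1–B2, B1–B3, B1–B4, B4–B5
Each bag holds 2 vertices, so the decomposition has width 1, which upper-bounds the treewidth. Any graph with an edge has treewidth ≥ 1, and G has the edge 5–0. The upper and lower bounds meet at 1, so that is the treewidth.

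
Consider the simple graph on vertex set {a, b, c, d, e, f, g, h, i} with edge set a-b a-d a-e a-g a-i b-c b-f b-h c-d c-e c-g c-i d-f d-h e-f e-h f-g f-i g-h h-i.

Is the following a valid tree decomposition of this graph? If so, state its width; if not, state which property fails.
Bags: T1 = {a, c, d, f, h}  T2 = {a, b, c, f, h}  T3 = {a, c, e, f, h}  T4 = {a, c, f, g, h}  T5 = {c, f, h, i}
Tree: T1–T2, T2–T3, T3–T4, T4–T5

A tree decomposition must satisfy three properties: every vertex lies in some bag; for every edge, both endpoints lie together in some bag; and for every vertex, the bags containing it form a connected subtree. Here edge (a,i) lies in no bag, so the decomposition is invalid.

No — edge (a,i) lies in no bag.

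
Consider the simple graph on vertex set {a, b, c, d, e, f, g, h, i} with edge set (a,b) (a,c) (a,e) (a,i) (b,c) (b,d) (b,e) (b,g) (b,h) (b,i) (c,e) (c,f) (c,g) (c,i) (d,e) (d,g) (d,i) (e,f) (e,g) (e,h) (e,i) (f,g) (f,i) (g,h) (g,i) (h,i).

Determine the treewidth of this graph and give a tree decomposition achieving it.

The largest bag has 5 vertices, giving width 4; this decomposition certifies tw(G) ≤ 4. For the lower bound, the 5 vertices {c, e, f, g, i} are pairwise adjacent, and any tree decomposition puts a clique entirely inside one bag — forcing width ≥ 4. Combining the bounds, tw(G) = 4.

Treewidth 4.
Bags: B1 = {b, c, e, g, i}  B2 = {b, d, e, g, i}  B3 = {a, b, c, e, i}  B4 = {b, e, g, h, i}  B5 = {c, e, f, g, i}
Tree: B1–B2, B1–B3, B2–B4, B1–B5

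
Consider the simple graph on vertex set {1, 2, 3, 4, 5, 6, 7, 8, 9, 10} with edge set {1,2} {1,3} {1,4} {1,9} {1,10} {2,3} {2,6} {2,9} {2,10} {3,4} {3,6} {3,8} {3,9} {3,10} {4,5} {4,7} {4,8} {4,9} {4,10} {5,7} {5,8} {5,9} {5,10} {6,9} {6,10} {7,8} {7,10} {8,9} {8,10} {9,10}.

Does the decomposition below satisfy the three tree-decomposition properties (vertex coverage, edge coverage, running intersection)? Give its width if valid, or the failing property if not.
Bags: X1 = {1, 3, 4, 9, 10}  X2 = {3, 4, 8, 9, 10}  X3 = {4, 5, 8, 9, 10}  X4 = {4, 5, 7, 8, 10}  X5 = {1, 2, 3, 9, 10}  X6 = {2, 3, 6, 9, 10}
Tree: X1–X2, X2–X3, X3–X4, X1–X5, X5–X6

Every vertex of G appears in some bag (union = {1, 2, 3, 4, 5, 6, 7, 8, 9, 10}); every edge is covered by a bag; and for each vertex v the set of bags containing v is connected in the bag tree. The decomposition is therefore valid. The largest bag has 5 vertices, so the width is 4.

Yes; width 4.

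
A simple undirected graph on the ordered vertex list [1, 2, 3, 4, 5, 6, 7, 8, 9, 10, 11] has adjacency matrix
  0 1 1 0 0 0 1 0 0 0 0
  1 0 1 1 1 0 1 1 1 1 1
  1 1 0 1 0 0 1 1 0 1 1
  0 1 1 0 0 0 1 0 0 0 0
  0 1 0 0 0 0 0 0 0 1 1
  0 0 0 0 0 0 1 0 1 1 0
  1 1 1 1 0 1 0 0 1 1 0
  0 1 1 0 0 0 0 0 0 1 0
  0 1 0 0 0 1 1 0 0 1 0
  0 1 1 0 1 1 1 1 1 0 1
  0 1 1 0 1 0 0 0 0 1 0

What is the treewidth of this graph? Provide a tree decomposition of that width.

The largest bag has 4 vertices, giving width 3; this decomposition certifies tw(G) ≤ 3. On the other hand G contains the 4-clique {2, 7, 9, 10}. A clique must lie in a single bag of any decomposition, so no decomposition can have width below 3. Combining the bounds, tw(G) = 3.

Treewidth 3.
One optimal decomposition is:
Bags: B1 = {2, 3, 7, 10}  B2 = {2, 3, 4, 7}  B3 = {2, 7, 9, 10}  B4 = {2, 3, 8, 10}  B5 = {2, 3, 10, 11}  B6 = {1, 2, 3, 7}  B7 = {2, 5, 10, 11}  B8 = {6, 7, 9, 10}
Tree: B1–B2, B1–B3, B1–B4, B1–B5, B1–B6, B5–B7, B3–B8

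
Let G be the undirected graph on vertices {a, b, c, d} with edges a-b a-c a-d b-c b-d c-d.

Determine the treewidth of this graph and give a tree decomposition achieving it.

A single bag containing all 4 vertices is trivially a valid decomposition of width 3. Conversely, {a, b, c, d} is a clique of size 4, and the vertices of any clique must share a bag in every tree decomposition; so some bag has ≥ 4 vertices and tw(G) ≥ 3. Combining the bounds, tw(G) = 3.

Treewidth 3.
One optimal decomposition is:
Bags: B1 = {a, b, c, d}
Tree: (single bag)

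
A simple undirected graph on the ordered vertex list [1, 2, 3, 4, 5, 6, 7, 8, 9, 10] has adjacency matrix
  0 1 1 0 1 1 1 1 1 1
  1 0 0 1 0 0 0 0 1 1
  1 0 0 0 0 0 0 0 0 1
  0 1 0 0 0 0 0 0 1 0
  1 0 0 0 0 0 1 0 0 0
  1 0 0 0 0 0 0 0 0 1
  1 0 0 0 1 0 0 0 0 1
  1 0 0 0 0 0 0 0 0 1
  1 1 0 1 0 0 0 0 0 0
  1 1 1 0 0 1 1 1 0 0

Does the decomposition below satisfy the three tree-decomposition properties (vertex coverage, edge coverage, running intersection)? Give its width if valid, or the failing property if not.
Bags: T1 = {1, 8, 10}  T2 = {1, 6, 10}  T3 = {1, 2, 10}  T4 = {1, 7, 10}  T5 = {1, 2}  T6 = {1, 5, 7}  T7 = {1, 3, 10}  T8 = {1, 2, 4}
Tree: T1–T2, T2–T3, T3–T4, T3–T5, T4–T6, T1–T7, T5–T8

A tree decomposition must satisfy three properties: every vertex lies in some bag; for every edge, both endpoints lie together in some bag; and for every vertex, the bags containing it form a connected subtree. Here vertex 9 appears in no bag, so the decomposition is invalid.

No — vertex 9 appears in no bag.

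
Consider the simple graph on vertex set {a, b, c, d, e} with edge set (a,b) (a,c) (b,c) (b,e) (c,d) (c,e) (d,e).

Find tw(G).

A width-2 tree decomposition is:
Bags: B1 = {b, c, e}  B2 = {c, d, e}  B3 = {a, b, c}
Tree: B1–B2, B1–B3
The largest bag has 3 vertices, giving width 2; this decomposition certifies tw(G) ≤ 2. For the lower bound, the 3 vertices {c, d, e} are pairwise adjacent, and any tree decomposition puts a clique entirely inside one bag — forcing width ≥ 2. Therefore the treewidth is 2.

2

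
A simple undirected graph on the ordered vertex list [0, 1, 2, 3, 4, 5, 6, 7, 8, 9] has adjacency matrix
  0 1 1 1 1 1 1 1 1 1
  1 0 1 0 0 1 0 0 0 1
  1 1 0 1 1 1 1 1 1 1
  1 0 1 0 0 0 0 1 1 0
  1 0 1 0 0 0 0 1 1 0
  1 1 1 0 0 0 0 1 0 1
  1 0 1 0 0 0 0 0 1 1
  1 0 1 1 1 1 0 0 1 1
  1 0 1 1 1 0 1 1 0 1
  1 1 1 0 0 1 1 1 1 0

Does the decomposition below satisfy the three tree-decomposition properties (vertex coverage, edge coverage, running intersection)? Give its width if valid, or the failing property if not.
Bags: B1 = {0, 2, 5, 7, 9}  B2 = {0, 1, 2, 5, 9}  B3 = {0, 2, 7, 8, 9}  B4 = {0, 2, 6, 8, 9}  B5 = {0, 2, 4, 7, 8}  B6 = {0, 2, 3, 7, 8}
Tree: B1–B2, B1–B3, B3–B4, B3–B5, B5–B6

Every vertex of G appears in some bag (union = {0, 1, 2, 3, 4, 5, 6, 7, 8, 9}); every edge is covered by a bag; and for each vertex v the set of bags containing v is connected in the bag tree. The decomposition is therefore valid. The largest bag has 5 vertices, so the width is 4.

Yes; width 4.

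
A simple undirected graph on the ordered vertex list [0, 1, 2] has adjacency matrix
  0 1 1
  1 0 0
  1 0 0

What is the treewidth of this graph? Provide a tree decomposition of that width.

The largest bag has 2 vertices, giving width 1; this decomposition certifies tw(G) ≤ 1. Since G has at least one edge (e.g. 2–0), it is not an edgeless graph, so tw(G) ≥ 1. Combining the bounds, tw(G) = 1.

Treewidth 1.
One such decomposition:
Bags: B1 = {0, 2}  B2 = {0, 1}
Tree: B1–B2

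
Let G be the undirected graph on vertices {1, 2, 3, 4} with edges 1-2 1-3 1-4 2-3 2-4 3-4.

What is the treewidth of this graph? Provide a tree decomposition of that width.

Treewidth 3.
One such decomposition:
Bags: B1 = {1, 2, 3, 4}
Tree: (single bag)

A single bag containing all 4 vertices is trivially a valid decomposition of width 3. On the other hand G contains the 4-clique {1, 2, 3, 4}. A clique must lie in a single bag of any decomposition, so no decomposition can have width below 3. Therefore the treewidth is 3.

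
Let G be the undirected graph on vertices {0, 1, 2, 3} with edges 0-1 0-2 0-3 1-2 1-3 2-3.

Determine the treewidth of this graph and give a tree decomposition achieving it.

A single bag containing all 4 vertices is trivially a valid decomposition of width 3. For the lower bound, the 4 vertices {0, 1, 2, 3} are pairwise adjacent, and any tree decomposition puts a clique entirely inside one bag — forcing width ≥ 3. Therefore the treewidth is 3.

Treewidth 3.
One optimal decomposition is:
Bags: B1 = {0, 1, 2, 3}
Tree: (single bag)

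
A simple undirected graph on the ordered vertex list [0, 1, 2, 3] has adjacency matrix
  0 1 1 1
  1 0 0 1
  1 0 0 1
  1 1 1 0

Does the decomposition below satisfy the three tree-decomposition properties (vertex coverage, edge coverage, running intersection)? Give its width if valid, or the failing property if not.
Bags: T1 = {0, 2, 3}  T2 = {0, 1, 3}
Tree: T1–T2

Checking the three conditions: (i) the bags cover all of {0, 1, 2, 3}; (ii) for each edge, some bag contains both endpoints; (iii) the bags containing any fixed vertex form a subtree. All hold, so the decomposition is valid with width 3 − 1 = 2.

Yes; width 2.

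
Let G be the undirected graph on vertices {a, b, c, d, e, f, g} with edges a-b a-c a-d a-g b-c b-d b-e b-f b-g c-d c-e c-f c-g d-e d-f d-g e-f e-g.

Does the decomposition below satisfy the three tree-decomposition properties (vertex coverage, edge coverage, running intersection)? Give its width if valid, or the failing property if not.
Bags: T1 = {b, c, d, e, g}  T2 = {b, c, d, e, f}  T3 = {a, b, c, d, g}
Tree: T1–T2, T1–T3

Yes; width 4.

Checking the three conditions: (i) the bags cover all of {a, b, c, d, e, f, g}; (ii) for each edge, some bag contains both endpoints; (iii) the bags containing any fixed vertex form a subtree. All hold, so the decomposition is valid with width 5 − 1 = 4.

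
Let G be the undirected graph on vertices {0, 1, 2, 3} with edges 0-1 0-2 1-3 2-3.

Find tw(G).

2

A width-2 tree decomposition is:
Bags: B1 = {0, 2, 3}  B2 = {0, 1, 3}
Tree: B1–B2
Each bag holds 3 vertices, so the decomposition has width 2, which upper-bounds the treewidth. For the lower bound, G contains the cycle 0–2–3–1–0, so G is not a forest; only forests have treewidth ≤ 1, hence tw(G) ≥ 2. The upper and lower bounds meet at 2, so that is the treewidth.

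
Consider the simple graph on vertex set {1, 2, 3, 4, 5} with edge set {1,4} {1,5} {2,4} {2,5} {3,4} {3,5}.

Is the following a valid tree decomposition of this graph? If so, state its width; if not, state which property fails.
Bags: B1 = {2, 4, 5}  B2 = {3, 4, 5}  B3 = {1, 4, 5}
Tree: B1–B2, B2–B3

Checking the three conditions: (i) the bags cover all of {1, 2, 3, 4, 5}; (ii) for each edge, some bag contains both endpoints; (iii) the bags containing any fixed vertex form a subtree. All hold, so the decomposition is valid with width 3 − 1 = 2.

Yes; width 2.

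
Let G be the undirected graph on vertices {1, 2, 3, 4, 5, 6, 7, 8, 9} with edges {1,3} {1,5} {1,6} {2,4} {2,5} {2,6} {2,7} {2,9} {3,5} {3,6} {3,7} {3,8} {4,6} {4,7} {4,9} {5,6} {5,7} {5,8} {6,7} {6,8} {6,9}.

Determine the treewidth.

3

A width-3 tree decomposition is:
Bags: B1 = {3, 5, 6, 7}  B2 = {2, 5, 6, 7}  B3 = {3, 5, 6, 8}  B4 = {1, 3, 5, 6}  B5 = {2, 4, 6, 7}  B6 = {2, 4, 6, 9}
Tree: B1–B2, B1–B3, B1–B4, B2–B5, B5–B6
The largest bag has 4 vertices, giving width 3; this decomposition certifies tw(G) ≤ 3. Conversely, {2, 4, 6, 9} is a clique of size 4, and the vertices of any clique must share a bag in every tree decomposition; so some bag has ≥ 4 vertices and tw(G) ≥ 3. The upper and lower bounds meet at 3, so that is the treewidth.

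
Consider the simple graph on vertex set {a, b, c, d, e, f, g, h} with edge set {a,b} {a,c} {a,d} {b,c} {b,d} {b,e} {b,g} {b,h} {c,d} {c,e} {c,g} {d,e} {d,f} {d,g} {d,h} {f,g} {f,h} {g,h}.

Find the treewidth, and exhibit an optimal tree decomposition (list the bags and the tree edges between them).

Each bag holds 4 vertices, so the decomposition has width 3, which upper-bounds the treewidth. For the lower bound, the 4 vertices {d, f, g, h} are pairwise adjacent, and any tree decomposition puts a clique entirely inside one bag — forcing width ≥ 3. The upper and lower bounds meet at 3, so that is the treewidth.

Treewidth 3.
One optimal decomposition is:
Bags: B1 = {b, c, d, g}  B2 = {b, d, g, h}  B3 = {b, c, d, e}  B4 = {d, f, g, h}  B5 = {a, b, c, d}
Tree: B1–B2, B1–B3, B2–B4, B1–B5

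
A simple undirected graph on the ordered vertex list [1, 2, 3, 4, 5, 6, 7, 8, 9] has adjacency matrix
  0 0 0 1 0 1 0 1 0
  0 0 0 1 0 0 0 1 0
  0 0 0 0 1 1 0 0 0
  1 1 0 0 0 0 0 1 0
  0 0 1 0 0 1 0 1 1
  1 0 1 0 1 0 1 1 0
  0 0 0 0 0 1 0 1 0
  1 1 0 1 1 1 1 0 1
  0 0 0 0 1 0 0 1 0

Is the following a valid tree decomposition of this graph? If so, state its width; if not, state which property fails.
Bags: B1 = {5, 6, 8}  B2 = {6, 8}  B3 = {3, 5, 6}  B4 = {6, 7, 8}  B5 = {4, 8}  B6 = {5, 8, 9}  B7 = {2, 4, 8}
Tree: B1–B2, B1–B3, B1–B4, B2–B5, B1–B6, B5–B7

A tree decomposition must satisfy three properties: every vertex lies in some bag; for every edge, both endpoints lie together in some bag; and for every vertex, the bags containing it form a connected subtree. Here vertex 1 appears in no bag, so the decomposition is invalid.

No — vertex 1 appears in no bag.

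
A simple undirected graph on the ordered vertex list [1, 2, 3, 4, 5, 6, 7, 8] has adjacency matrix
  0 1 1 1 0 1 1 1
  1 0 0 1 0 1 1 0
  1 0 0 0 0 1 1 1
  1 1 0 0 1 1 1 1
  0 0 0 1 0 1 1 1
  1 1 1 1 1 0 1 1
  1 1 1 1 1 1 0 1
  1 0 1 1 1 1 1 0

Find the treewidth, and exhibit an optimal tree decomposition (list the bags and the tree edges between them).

Every bag has size at most 5, so the width is 5 − 1 = 4 and tw(G) ≤ 4. For the lower bound, the 5 vertices {1, 3, 6, 7, 8} are pairwise adjacent, and any tree decomposition puts a clique entirely inside one bag — forcing width ≥ 4. Combining the bounds, tw(G) = 4.

Treewidth 4.
Bags: B1 = {1, 4, 6, 7, 8}  B2 = {4, 5, 6, 7, 8}  B3 = {1, 3, 6, 7, 8}  B4 = {1, 2, 4, 6, 7}
Tree: B1–B2, B1–B3, B1–B4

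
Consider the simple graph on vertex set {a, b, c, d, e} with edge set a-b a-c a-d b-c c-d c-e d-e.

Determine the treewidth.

A width-2 tree decomposition is:
Bags: B1 = {c, d, e}  B2 = {a, c, d}  B3 = {a, b, c}
Tree: B1–B2, B2–B3
The largest bag has 3 vertices, giving width 2; this decomposition certifies tw(G) ≤ 2. For the lower bound, the 3 vertices {c, d, e} are pairwise adjacent, and any tree decomposition puts a clique entirely inside one bag — forcing width ≥ 2. Therefore the treewidth is 2.

2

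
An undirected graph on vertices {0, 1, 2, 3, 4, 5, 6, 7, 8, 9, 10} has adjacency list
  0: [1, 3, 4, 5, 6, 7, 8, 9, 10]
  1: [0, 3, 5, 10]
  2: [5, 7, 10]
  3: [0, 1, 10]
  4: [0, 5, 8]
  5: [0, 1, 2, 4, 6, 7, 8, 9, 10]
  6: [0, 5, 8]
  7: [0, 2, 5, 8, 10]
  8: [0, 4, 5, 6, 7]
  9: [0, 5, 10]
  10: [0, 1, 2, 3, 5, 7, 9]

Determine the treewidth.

3

A width-3 tree decomposition is:
Bags: B1 = {0, 5, 7, 8}  B2 = {0, 5, 7, 10}  B3 = {2, 5, 7, 10}  B4 = {0, 5, 6, 8}  B5 = {0, 4, 5, 8}  B6 = {0, 1, 5, 10}  B7 = {0, 1, 3, 10}  B8 = {0, 5, 9, 10}
Tree: B1–B2, B2–B3, B1–B4, B4–B5, B2–B6, B6–B7, B6–B8
Every bag has size at most 4, so the width is 4 − 1 = 3 and tw(G) ≤ 3. Conversely, {0, 1, 3, 10} is a clique of size 4, and the vertices of any clique must share a bag in every tree decomposition; so some bag has ≥ 4 vertices and tw(G) ≥ 3. Hence tw(G) = 3 exactly.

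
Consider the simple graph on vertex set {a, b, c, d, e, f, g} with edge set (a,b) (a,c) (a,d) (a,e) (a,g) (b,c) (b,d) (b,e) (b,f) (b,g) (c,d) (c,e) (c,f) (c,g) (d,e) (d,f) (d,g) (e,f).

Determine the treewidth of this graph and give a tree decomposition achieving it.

The largest bag has 5 vertices, giving width 4; this decomposition certifies tw(G) ≤ 4. For the lower bound, the 5 vertices {a, b, c, d, g} are pairwise adjacent, and any tree decomposition puts a clique entirely inside one bag — forcing width ≥ 4. Therefore the treewidth is 4.

Treewidth 4.
One such decomposition:
Bags: B1 = {b, c, d, e, f}  B2 = {a, b, c, d, e}  B3 = {a, b, c, d, g}
Tree: B1–B2, B2–B3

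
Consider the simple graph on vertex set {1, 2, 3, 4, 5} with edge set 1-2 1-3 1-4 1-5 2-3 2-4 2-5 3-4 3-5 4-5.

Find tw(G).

A width-4 tree decomposition is:
Bags: B1 = {1, 2, 3, 4, 5}
Tree: (single bag)
A single bag containing all 5 vertices is trivially a valid decomposition of width 4. For the lower bound, the 5 vertices {1, 2, 3, 4, 5} are pairwise adjacent, and any tree decomposition puts a clique entirely inside one bag — forcing width ≥ 4. Therefore the treewidth is 4.

4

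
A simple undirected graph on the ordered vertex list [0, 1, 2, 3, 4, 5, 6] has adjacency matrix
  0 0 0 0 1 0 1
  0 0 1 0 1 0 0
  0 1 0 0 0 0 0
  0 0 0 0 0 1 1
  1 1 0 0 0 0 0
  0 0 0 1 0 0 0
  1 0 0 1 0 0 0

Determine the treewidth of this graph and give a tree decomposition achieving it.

Treewidth 1.
One optimal decomposition is:
Bags: B1 = {1, 2}  B2 = {1, 4}  B3 = {0, 4}  B4 = {0, 6}  B5 = {3, 6}  B6 = {3, 5}
Tree: B1–B2, B2–B3, B3–B4, B4–B5, B5–B6

The largest bag has 2 vertices, giving width 1; this decomposition certifies tw(G) ≤ 1. Since G has at least one edge (e.g. 2–1), it is not an edgeless graph, so tw(G) ≥ 1. The upper and lower bounds meet at 1, so that is the treewidth.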